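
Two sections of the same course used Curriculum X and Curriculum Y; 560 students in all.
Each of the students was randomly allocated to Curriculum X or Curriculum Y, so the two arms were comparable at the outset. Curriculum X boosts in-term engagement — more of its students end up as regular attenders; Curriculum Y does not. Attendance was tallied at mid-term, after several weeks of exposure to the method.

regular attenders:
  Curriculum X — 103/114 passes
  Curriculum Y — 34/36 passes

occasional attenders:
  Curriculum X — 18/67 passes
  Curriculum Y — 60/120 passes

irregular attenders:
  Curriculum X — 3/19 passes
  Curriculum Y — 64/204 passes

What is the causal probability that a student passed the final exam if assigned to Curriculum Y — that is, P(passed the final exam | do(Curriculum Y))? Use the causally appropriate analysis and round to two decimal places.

0.44

The distribution of mid-term attendance is itself part of what the teaching method does — it is an intermediate outcome. Holding it fixed would remove that part of the effect; the total effect is the pooled difference.
So P(outcome | do(Curriculum Y)) is just the pooled rate for Curriculum Y: 158/360 = 0.439.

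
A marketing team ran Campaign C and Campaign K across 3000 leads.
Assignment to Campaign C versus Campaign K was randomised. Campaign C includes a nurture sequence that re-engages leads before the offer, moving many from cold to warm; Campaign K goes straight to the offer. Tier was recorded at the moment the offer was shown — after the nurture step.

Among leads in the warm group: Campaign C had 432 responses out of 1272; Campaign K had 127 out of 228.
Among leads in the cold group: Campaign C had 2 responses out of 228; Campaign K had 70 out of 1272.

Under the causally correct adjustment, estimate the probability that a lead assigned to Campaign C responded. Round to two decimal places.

0.29

The distribution of engagement tier is itself part of what the campaign does — it is an intermediate outcome. Holding it fixed would remove that part of the effect; the total effect is the pooled difference.
So P(outcome | do(Campaign C)) is just the pooled rate for Campaign C: 434/1500 = 0.289.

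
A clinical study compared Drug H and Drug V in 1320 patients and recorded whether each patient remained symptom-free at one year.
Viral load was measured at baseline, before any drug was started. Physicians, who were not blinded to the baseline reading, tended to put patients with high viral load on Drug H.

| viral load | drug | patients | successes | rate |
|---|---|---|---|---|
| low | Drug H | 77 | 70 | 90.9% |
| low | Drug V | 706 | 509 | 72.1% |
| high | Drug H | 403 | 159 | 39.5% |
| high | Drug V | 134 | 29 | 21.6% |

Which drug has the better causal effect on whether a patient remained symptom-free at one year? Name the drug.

Nothing the drug does changes viral load; the imbalance is an allocation artefact. With viral load also predicting the outcome, the pooled figure is confounded, and the within-stratum comparison is the causal one.
Within each level — low: 90.9% vs 72.1%; high: 39.5% vs 21.6% — Drug H is higher every time.

Drug H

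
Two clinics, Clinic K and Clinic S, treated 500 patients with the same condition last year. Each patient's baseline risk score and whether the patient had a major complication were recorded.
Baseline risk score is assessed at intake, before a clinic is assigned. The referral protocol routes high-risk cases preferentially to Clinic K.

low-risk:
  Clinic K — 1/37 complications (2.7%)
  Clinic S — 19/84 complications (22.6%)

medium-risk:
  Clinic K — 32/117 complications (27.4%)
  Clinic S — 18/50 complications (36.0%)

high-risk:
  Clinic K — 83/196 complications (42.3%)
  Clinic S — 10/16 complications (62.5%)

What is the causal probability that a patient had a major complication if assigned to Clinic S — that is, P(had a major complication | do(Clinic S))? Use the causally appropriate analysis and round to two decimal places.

Baseline risk score satisfies the back-door criterion: it is not a descendant of the clinic, and it blocks the spurious path from clinic to outcome. Adjusting for it (i.e., using the within-baseline risk score rates) gives the causal effect.
Standardising Clinic S to the population baseline risk score mix: 0.242·19/84 + 0.334·18/50 + 0.424·10/16 = 0.440.

0.44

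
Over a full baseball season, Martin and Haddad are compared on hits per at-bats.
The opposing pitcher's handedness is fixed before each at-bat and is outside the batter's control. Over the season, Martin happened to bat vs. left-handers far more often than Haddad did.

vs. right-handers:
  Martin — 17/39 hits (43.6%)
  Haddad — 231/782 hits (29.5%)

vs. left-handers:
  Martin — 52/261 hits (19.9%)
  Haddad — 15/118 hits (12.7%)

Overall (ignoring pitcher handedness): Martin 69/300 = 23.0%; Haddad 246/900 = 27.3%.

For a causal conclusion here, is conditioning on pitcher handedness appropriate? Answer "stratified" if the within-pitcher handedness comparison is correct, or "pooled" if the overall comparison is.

stratified

The stratified and pooled comparisons disagree (Martin wins within each pitcher handedness; Haddad wins overall), so the answer turns on the causal role of pitcher handedness.
Nothing the player does changes pitcher handedness; the imbalance is an allocation artefact. With pitcher handedness also predicting the outcome, the pooled figure is confounded, and the within-stratum comparison is the causal one.
Within each level — vs. right-handers: 43.6% vs 29.5%; vs. left-handers: 19.9% vs 12.7% — Martin is higher every time.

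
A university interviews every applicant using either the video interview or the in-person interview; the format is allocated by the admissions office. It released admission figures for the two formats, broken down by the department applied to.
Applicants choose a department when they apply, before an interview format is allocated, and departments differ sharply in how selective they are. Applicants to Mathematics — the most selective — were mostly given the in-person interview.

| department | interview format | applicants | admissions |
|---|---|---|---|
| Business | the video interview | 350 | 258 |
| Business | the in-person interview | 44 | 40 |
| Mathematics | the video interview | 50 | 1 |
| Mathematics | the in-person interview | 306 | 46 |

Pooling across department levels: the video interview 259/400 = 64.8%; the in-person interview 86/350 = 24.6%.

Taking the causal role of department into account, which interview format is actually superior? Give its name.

the in-person interview

The stratified and pooled comparisons disagree (the in-person interview wins within each department; the video interview wins overall), so the answer turns on the causal role of department.
The imbalance in department arose from how applicants were allocated, not from anything the interview format did; and department independently affects the outcome. The pooled gap is confounded — condition on department.
Within each level — Business: 73.7% vs 90.9%; Mathematics: 2.0% vs 15.0% — the in-person interview is higher every time.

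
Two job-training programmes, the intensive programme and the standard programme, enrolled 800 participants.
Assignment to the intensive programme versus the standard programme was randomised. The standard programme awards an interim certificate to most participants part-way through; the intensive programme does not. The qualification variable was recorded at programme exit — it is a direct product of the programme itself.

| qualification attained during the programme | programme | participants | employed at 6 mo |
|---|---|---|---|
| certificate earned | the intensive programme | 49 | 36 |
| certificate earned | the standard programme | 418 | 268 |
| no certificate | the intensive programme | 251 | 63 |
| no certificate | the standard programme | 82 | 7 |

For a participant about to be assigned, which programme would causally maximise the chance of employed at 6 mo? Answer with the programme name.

the standard programme

The stratified and pooled comparisons disagree (the intensive programme wins within each qualification attained during the programme; the standard programme wins overall), so the answer turns on the causal role of qualification attained during the programme.
Qualification attained during the programme here is a post-treatment variable shaped by the programme; conditioning on it would introduce bias rather than remove it. The overall comparison is the causal one.
Pooled: the intensive programme 33.0% vs the standard programme 55.0%; the standard programme is higher overall.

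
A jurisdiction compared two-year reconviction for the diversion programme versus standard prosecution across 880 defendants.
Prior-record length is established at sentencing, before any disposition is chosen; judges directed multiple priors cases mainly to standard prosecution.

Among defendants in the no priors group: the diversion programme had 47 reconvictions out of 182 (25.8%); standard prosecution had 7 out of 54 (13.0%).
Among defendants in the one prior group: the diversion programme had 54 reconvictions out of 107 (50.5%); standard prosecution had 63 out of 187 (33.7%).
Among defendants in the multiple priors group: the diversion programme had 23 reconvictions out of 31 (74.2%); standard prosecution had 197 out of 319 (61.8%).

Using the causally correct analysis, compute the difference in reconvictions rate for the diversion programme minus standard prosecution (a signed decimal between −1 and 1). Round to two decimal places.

+0.14

The imbalance in prior-record length arose from how defendants were allocated, not from anything the disposition did; and prior-record length independently affects the outcome. The pooled gap is confounded — condition on prior-record length.
Adjusting over the population distribution of prior-record length: 0.268·(0.258−0.130) + 0.334·(0.505−0.337) + 0.398·(0.742−0.618) = +0.140.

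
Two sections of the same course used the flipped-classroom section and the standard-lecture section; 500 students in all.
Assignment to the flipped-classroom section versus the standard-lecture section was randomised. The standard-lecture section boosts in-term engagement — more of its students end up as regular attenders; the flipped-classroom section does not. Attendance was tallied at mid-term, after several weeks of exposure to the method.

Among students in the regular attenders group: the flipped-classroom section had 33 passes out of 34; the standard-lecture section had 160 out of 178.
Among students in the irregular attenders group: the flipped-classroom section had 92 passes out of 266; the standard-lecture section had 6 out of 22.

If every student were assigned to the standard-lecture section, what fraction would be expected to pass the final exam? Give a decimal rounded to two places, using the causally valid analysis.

Because the teaching method influences mid-term attendance, mid-term attendance is a post-treatment mediator, not a confounder. Stratifying on it would bias the estimate; the causal effect is the crude pooled difference.
So P(outcome | do(the standard-lecture section)) is just the pooled rate for the standard-lecture section: 166/200 = 0.830.

0.83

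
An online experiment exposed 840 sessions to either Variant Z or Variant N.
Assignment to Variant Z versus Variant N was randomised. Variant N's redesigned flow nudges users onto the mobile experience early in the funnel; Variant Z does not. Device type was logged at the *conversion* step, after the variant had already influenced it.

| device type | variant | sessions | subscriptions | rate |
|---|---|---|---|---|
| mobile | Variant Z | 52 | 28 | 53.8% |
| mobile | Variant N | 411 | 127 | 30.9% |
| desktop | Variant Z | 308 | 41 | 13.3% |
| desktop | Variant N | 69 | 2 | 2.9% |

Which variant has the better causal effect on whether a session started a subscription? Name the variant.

Within every device type level Variant Z has the higher rate, yet pooled Variant N does — Simpson's reversal.
Device type is downstream of the variant. One should not condition on a consequence of treatment, so the overall rates are the right comparison.
Pooled: Variant Z 19.2% vs Variant N 26.9%; Variant N is higher overall.

Variant N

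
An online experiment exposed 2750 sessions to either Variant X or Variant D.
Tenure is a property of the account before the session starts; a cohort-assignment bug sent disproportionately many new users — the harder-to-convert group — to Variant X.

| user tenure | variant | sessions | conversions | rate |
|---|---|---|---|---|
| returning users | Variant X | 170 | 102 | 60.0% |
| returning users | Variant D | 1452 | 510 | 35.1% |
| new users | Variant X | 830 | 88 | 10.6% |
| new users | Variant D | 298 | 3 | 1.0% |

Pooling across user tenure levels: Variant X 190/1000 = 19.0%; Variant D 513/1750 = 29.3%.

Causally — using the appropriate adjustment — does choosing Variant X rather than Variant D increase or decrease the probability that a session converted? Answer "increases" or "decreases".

increases

The user tenure-specific comparison favours Variant X throughout, but the pooled figures favour Variant D. The question is whether to condition on user tenure.
Since user tenure is a pre-existing factor (not a product of the variant) and it affects the outcome on its own, it is a confounder. The stratified rates, not the pooled rate, identify the causal effect.
Within each level — returning users: 60.0% vs 35.1%; new users: 10.6% vs 1.0% — Variant X is higher every time.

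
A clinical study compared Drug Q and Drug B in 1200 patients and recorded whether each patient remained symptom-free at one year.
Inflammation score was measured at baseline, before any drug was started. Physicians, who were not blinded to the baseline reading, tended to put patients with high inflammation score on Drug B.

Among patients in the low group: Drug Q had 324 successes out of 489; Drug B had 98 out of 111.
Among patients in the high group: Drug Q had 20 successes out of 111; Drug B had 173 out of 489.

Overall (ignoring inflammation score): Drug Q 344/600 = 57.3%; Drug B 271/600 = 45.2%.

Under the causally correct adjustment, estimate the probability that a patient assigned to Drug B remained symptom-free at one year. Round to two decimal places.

0.62

Inflammation score is set before the drug has any effect — it is not caused by the drug — and it independently drives the outcome. That makes it a confounder, so the causal comparison is within inflammation score levels.
Standardising Drug B to the population inflammation score mix: 0.500·98/111 + 0.500·173/489 = 0.618.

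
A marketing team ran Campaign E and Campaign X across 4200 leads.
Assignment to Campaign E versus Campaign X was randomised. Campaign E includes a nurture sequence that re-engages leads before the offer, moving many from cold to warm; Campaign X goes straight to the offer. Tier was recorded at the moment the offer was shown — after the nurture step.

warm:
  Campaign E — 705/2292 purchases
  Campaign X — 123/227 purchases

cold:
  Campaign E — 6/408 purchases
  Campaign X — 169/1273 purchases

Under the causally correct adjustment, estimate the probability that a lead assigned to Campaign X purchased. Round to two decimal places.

Because the campaign influences engagement tier, engagement tier is a post-treatment mediator, not a confounder. Stratifying on it would bias the estimate; the causal effect is the crude pooled difference.
So P(outcome | do(Campaign X)) is just the pooled rate for Campaign X: 292/1500 = 0.195.

0.19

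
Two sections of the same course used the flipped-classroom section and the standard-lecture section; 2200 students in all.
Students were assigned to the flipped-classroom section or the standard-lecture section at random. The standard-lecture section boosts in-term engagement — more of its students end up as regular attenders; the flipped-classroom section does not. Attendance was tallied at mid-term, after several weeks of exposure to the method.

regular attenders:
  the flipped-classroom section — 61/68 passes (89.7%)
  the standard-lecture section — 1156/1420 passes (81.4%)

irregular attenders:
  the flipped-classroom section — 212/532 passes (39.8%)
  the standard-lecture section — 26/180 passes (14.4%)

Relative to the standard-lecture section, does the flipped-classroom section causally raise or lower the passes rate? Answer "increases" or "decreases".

The stratified and pooled comparisons disagree (the flipped-classroom section wins within each mid-term attendance; the standard-lecture section wins overall), so the answer turns on the causal role of mid-term attendance.
Stratifying would compare teaching methods among students the teaching methods themselves sorted into mid-term attendance groups — a form of selection on an intermediate. The unconditioned pooled rates give the total causal effect.
Pooled: the flipped-classroom section 45.5% vs the standard-lecture section 73.9%; the standard-lecture section is higher overall.

decreases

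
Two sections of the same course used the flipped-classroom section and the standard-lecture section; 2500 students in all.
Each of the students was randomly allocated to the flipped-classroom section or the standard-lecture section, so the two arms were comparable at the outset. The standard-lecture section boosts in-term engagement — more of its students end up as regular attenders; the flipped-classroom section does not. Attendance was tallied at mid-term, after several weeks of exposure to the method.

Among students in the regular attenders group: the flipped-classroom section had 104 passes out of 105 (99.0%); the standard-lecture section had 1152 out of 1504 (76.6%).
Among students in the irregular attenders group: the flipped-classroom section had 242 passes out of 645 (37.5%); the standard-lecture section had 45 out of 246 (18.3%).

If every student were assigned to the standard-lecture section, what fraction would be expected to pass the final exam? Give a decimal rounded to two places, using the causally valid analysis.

0.68

The stratified and pooled comparisons disagree (the flipped-classroom section wins within each mid-term attendance; the standard-lecture section wins overall), so the answer turns on the causal role of mid-term attendance.
Mid-term attendance lies on the pathway teaching method → mid-term attendance → outcome, so adjusting for it blocks the indirect effect. For the total causal effect of teaching method, use the unadjusted pooled rates.
So P(outcome | do(the standard-lecture section)) is just the pooled rate for the standard-lecture section: 1197/1750 = 0.684.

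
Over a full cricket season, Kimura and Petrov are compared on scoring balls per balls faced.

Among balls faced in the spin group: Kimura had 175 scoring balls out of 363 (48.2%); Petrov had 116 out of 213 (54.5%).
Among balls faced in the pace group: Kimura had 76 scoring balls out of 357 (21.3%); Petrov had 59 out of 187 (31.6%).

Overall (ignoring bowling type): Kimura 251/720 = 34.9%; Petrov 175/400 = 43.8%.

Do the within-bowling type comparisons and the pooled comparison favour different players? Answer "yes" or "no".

no

Within each bowling type level (spin 48.2% vs 54.5%; pace 21.3% vs 31.6%), Petrov has the higher rate every time. Pooled: 34.9% vs 43.8% — Petrov has the higher rate overall. They agree.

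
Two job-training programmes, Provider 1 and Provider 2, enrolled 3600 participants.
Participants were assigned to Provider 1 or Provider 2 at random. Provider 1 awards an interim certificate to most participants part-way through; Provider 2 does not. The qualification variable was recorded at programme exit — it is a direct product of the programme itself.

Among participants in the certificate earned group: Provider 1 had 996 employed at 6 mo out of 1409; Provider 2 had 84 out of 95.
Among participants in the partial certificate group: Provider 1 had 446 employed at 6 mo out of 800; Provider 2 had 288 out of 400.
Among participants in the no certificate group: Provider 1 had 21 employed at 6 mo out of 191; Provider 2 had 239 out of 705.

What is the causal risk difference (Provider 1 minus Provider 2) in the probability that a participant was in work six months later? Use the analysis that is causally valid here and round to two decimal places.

+0.10

Qualification attained during the programme is downstream of the programme. One should not condition on a consequence of treatment, so the overall rates are the right comparison.
The causal difference is the pooled difference: 0.610 − 0.509 = +0.100.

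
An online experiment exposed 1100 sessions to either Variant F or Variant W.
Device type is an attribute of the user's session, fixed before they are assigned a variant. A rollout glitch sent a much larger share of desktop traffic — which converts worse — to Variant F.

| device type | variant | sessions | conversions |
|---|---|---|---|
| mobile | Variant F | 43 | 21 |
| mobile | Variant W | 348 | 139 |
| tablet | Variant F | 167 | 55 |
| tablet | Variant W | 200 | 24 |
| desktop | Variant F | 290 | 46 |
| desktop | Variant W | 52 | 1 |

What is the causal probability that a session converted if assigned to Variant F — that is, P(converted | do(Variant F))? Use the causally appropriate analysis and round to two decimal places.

0.33

Since device type is a pre-existing factor (not a product of the variant) and it affects the outcome on its own, it is a confounder. The stratified rates, not the pooled rate, identify the causal effect.
Standardising Variant F to the population device type mix: 0.355·21/43 + 0.334·55/167 + 0.311·46/290 = 0.333.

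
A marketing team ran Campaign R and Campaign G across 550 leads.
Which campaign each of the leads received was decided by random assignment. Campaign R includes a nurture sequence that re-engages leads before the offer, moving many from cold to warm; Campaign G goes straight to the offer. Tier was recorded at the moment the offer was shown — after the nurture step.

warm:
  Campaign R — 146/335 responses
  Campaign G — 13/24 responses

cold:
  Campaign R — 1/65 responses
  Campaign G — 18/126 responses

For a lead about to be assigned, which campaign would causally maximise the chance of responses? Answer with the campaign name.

Within every engagement tier level Campaign G has the higher rate, yet pooled Campaign R does — Simpson's reversal.
Stratifying would compare campaigns among leads the campaigns themselves sorted into engagement tier groups — a form of selection on an intermediate. The unconditioned pooled rates give the total causal effect.
Pooled: Campaign R 36.8% vs Campaign G 20.7%; Campaign R is higher overall.

Campaign R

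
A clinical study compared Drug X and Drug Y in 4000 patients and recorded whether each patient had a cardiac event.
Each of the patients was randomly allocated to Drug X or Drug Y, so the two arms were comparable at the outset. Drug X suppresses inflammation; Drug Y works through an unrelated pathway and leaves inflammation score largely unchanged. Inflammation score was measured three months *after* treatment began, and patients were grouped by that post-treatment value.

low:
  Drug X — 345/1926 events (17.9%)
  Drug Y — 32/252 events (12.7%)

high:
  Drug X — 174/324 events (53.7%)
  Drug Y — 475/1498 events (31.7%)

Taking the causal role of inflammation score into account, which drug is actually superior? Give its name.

Drug X

The inflammation score-specific comparison favours Drug Y throughout, but the pooled figures favour Drug X. The question is whether to condition on inflammation score.
Inflammation score is recorded after the drug and is itself shifted by it — it sits on the causal path from drug to outcome. Conditioning on a mediator would strip out part of the effect we want; the pooled comparison gives the total causal effect.
Pooled: Drug X 23.1% vs Drug Y 29.0%; Drug X is lower overall.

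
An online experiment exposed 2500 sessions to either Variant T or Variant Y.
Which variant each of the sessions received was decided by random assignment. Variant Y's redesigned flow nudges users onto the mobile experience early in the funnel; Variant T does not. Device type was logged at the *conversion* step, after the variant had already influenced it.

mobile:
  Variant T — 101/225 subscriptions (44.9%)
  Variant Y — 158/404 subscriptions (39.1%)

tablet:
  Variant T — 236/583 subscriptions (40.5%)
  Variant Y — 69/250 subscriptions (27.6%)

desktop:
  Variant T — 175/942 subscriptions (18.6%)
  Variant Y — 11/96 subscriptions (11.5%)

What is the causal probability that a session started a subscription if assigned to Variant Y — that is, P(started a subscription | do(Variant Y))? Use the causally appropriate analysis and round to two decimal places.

0.32

Variant T is higher inside every device type stratum but Variant Y is higher in aggregate. Whether to stratify depends on how device type relates to the variant.
The distribution of device type is itself part of what the variant does — it is an intermediate outcome. Holding it fixed would remove that part of the effect; the total effect is the pooled difference.
So P(outcome | do(Variant Y)) is just the pooled rate for Variant Y: 238/750 = 0.317.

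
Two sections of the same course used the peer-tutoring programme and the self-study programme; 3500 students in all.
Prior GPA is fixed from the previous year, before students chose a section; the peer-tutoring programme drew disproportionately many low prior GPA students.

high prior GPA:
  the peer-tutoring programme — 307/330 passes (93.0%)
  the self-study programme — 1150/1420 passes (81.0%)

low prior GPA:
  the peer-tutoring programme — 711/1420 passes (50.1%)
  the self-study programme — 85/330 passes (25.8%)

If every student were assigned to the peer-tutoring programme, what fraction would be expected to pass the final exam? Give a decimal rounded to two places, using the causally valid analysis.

0.72

Prior GPA band is set before the teaching method has any effect — it is not caused by the teaching method — and it independently drives the outcome. That makes it a confounder, so the causal comparison is within prior GPA band levels.
Standardising the peer-tutoring programme to the population prior GPA band mix: 0.500·307/330 + 0.500·711/1420 = 0.716.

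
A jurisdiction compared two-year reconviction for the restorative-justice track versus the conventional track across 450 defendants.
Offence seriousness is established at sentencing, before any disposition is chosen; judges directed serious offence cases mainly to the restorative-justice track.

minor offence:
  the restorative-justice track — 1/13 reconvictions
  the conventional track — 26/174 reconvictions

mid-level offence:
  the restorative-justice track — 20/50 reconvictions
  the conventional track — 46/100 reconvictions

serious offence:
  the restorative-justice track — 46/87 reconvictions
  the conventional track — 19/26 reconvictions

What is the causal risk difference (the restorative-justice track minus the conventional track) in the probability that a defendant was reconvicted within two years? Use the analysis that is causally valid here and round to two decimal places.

The imbalance in offence seriousness arose from how defendants were allocated, not from anything the disposition did; and offence seriousness independently affects the outcome. The pooled gap is confounded — condition on offence seriousness.
Adjusting over the population distribution of offence seriousness: 0.416·(0.077−0.149) + 0.333·(0.400−0.460) + 0.251·(0.529−0.731) = -0.101.

-0.10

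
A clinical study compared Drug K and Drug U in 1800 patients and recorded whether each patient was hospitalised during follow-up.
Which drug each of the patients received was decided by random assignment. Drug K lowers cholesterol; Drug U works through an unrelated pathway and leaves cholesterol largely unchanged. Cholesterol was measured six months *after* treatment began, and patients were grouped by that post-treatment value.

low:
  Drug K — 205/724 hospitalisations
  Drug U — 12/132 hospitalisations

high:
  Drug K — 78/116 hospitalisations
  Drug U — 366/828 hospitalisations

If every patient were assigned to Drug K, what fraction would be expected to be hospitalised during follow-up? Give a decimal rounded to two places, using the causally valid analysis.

Within every cholesterol level Drug U has the lower rate, yet pooled Drug K does — Simpson's reversal.
Because the drug influences cholesterol, cholesterol is a post-treatment mediator, not a confounder. Stratifying on it would bias the estimate; the causal effect is the crude pooled difference.
So P(outcome | do(Drug K)) is just the pooled rate for Drug K: 283/840 = 0.337.

0.34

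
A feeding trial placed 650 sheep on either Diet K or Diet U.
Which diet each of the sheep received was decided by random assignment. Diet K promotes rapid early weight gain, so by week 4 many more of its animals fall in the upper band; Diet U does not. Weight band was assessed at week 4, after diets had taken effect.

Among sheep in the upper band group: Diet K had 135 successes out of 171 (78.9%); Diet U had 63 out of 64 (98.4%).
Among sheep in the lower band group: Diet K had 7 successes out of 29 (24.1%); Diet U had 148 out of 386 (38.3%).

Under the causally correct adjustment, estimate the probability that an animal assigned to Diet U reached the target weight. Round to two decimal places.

Week-4 weight band is downstream of the diet. One should not condition on a consequence of treatment, so the overall rates are the right comparison.
So P(outcome | do(Diet U)) is just the pooled rate for Diet U: 211/450 = 0.469.

0.47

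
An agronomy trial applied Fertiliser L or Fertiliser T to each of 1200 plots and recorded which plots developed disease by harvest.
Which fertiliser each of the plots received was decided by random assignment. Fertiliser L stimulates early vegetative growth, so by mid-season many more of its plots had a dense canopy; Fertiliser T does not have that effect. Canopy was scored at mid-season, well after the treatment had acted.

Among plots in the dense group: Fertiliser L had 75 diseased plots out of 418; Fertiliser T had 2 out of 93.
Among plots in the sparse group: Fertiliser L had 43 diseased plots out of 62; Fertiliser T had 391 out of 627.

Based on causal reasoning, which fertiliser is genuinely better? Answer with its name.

Fertiliser L

Fertiliser T is lower inside every mid-season canopy stratum but Fertiliser L is lower in aggregate. Whether to stratify depends on how mid-season canopy relates to the fertiliser.
Because the fertiliser influences mid-season canopy, mid-season canopy is a post-treatment mediator, not a confounder. Stratifying on it would bias the estimate; the causal effect is the crude pooled difference.
Pooled: Fertiliser L 24.6% vs Fertiliser T 54.6%; Fertiliser L is lower overall.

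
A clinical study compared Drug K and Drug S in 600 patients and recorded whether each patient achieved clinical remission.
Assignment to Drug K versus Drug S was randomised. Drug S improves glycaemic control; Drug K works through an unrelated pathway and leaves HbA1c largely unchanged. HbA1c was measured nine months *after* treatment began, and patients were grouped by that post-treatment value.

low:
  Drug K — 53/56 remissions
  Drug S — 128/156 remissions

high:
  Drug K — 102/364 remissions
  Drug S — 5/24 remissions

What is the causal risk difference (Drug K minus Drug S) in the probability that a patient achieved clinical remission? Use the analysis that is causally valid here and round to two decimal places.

HbA1c here is a post-treatment variable shaped by the drug; conditioning on it would introduce bias rather than remove it. The overall comparison is the causal one.
The causal difference is the pooled difference: 0.369 − 0.739 = -0.370.

-0.37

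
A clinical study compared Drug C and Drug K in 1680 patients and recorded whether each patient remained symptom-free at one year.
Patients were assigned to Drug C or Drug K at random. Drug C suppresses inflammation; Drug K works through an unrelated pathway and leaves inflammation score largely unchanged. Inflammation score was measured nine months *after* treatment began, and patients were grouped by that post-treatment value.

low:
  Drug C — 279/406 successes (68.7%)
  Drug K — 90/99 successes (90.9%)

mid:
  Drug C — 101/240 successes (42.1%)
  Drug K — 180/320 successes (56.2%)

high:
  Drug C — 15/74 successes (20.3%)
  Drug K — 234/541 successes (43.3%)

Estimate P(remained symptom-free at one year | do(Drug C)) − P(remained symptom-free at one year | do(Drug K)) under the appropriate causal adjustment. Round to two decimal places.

+0.02

Inflammation score lies on the pathway drug → inflammation score → outcome, so adjusting for it blocks the indirect effect. For the total causal effect of drug, use the unadjusted pooled rates.
The causal difference is the pooled difference: 0.549 − 0.525 = +0.024.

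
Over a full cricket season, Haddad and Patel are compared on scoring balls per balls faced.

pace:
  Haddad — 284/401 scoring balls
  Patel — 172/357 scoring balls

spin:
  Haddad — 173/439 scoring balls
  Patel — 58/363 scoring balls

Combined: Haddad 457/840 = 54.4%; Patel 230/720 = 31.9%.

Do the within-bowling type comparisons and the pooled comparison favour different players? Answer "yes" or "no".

Within each bowling type level (pace 70.8% vs 48.2%; spin 39.4% vs 16.0%), Haddad has the higher rate every time. Pooled: 54.4% vs 31.9% — Haddad has the higher rate overall. They agree.

no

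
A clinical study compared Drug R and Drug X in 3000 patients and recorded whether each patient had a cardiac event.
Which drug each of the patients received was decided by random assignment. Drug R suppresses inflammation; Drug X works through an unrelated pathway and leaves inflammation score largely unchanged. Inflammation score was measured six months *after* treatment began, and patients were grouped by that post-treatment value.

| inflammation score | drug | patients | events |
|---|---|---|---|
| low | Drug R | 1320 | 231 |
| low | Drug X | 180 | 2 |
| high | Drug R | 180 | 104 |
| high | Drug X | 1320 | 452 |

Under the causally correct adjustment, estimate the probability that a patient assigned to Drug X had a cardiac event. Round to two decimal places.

The distribution of inflammation score is itself part of what the drug does — it is an intermediate outcome. Holding it fixed would remove that part of the effect; the total effect is the pooled difference.
So P(outcome | do(Drug X)) is just the pooled rate for Drug X: 454/1500 = 0.303.

0.30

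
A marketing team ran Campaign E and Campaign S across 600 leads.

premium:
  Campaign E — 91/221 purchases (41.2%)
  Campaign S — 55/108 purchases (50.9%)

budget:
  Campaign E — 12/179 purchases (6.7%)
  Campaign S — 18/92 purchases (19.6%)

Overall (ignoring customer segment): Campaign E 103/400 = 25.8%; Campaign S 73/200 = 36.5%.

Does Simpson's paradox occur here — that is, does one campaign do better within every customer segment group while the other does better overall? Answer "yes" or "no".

no

Within each customer segment level (premium 41.2% vs 50.9%; budget 6.7% vs 19.6%), Campaign S has the higher rate every time. Pooled: 25.8% vs 36.5% — Campaign S has the higher rate overall. They agree.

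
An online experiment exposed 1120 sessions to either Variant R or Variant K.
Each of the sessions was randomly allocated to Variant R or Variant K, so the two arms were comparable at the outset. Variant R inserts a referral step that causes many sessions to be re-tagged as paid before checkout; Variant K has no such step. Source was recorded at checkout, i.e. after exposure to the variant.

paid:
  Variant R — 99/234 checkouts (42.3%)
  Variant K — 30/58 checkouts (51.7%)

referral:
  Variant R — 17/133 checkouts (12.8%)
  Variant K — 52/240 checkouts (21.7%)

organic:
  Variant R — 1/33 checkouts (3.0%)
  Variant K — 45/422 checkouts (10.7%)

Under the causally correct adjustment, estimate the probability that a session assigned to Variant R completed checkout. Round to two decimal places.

0.29

Within every traffic source level Variant K has the higher rate, yet pooled Variant R does — Simpson's reversal.
Traffic source is recorded after the variant and is itself shifted by it — it sits on the causal path from variant to outcome. Conditioning on a mediator would strip out part of the effect we want; the pooled comparison gives the total causal effect.
So P(outcome | do(Variant R)) is just the pooled rate for Variant R: 117/400 = 0.292.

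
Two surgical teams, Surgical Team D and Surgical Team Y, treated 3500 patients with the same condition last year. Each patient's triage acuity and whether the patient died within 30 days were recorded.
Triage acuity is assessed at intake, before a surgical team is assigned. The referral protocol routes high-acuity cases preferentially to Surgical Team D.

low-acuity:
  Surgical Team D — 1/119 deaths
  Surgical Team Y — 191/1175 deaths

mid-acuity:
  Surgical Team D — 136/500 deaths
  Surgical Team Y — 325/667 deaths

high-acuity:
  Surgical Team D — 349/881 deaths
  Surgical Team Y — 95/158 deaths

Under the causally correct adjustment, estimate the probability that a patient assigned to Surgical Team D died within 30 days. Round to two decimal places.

0.21

Triage acuity differs across surgical teams for reasons unrelated to any effect of the surgical team itself, and it separately predicts the outcome — a classic confounder. We must compare within triage acuity levels.
Standardising Surgical Team D to the population triage acuity mix: 0.370·1/119 + 0.333·136/500 + 0.297·349/881 = 0.211.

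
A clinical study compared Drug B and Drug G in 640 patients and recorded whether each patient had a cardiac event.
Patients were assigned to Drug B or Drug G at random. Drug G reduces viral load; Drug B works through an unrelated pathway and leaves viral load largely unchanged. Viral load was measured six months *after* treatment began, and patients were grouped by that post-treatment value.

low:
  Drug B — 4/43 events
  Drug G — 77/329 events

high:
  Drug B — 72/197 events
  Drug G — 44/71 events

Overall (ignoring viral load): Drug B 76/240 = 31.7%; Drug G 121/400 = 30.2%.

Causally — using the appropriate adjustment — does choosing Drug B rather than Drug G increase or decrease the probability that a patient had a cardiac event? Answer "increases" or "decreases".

increases

Drug B is lower inside every viral load stratum but Drug G is lower in aggregate. Whether to stratify depends on how viral load relates to the drug.
Viral load is downstream of the drug. One should not condition on a consequence of treatment, so the overall rates are the right comparison.
Pooled: Drug B 31.7% vs Drug G 30.2%; Drug G is lower overall.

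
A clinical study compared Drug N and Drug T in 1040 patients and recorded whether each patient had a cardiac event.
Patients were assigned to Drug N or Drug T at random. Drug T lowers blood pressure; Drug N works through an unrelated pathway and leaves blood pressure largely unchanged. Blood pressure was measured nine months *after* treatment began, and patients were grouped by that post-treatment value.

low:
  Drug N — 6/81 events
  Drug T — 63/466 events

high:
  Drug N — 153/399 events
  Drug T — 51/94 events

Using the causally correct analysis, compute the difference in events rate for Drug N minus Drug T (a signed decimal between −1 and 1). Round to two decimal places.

+0.13

Blood pressure is recorded after the drug and is itself shifted by it — it sits on the causal path from drug to outcome. Conditioning on a mediator would strip out part of the effect we want; the pooled comparison gives the total causal effect.
The causal difference is the pooled difference: 0.331 − 0.204 = +0.128.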